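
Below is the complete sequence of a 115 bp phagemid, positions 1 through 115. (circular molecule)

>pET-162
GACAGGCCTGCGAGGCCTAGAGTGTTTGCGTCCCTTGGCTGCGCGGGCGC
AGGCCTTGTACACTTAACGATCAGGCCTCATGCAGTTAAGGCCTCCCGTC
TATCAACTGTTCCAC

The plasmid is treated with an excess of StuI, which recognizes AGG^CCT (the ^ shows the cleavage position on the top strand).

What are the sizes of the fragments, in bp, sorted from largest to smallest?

38, 30, 22, 16, 9 bp

StuI sites (AGGCCT) start at positions 4, 13, 51, 73, 89.
StuI cuts after base 3 of each site, so after positions 6, 15, 53, 75, 91.
Circular molecule, 5 cuts → 5 fragments:
  7–15 → 9 bp
  16–53 → 38 bp
  54–75 → 22 bp
  76–91 → 16 bp
  92–115 then 1–6 → 24 + 6 = 30 bp
Sorted largest to smallest: 38, 30, 22, 16, 9 bp.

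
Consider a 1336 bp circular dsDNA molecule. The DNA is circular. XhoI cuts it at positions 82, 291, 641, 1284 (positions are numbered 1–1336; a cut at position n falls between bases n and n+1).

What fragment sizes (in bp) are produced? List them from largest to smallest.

643, 350, 209, 134 bp

Circular molecule, 4 cuts → 4 fragments:
  291 − 82 = 209 bp
  641 − 291 = 350 bp
  1284 − 641 = 643 bp
  wrap: 1336 − 1284 + 82 = 134 bp
Sorted largest to smallest: 643, 350, 209, 134 bp.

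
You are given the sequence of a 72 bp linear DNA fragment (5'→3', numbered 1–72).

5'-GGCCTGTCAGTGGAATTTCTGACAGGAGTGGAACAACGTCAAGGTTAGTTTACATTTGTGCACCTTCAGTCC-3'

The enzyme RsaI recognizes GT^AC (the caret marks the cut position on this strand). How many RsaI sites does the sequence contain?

No occurrence of GTAC is present in the sequence.
RsaI does not cut: 0 sites.

0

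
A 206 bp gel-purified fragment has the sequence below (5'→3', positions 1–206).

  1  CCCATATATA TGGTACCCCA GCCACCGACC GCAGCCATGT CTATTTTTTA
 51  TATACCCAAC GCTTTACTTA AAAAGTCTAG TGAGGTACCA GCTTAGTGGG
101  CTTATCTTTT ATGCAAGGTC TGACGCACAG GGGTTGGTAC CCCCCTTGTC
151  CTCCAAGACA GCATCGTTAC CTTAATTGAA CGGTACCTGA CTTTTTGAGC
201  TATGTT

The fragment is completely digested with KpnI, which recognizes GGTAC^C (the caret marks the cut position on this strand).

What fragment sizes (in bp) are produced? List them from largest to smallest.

KpnI sites (GGTACC) start at positions 12, 84, 136, 182.
KpnI cuts after base 5 of each site (before the last base), so after positions 16, 88, 140, 186.
Linear molecule, 4 cuts → 5 fragments:
  1–16 → 16 bp
  17–88 → 72 bp
  89–140 → 52 bp
  141–186 → 46 bp
  187–206 → 20 bp
Sorted largest to smallest: 72, 52, 46, 20, 16 bp.

72, 52, 46, 20, 16 bp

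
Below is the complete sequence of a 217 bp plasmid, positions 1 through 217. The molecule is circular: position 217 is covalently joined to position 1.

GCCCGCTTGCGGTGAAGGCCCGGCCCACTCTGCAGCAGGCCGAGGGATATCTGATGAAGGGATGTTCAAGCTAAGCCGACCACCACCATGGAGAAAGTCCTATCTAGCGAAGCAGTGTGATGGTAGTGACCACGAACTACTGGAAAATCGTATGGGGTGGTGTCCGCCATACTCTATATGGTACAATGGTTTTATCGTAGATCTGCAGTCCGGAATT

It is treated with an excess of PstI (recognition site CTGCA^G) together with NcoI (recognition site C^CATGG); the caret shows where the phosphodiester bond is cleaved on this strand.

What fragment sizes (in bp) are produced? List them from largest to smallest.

PstI sites (CTGCAG) start at positions 30, 203.
PstI cuts after base 5 of each site (before the last base), so after positions 34, 207.
The NcoI site (CCATGG) starts at position 86.
NcoI cuts after the first base of each site, so after position 86.
Combined cut positions: 34, 86, 207.
Circular molecule, 3 cuts → 3 fragments:
  35–86 → 52 bp
  87–207 → 121 bp
  208–217 then 1–34 → 10 + 34 = 44 bp
Sorted largest to smallest: 121, 52, 44 bp.

121, 52, 44 bp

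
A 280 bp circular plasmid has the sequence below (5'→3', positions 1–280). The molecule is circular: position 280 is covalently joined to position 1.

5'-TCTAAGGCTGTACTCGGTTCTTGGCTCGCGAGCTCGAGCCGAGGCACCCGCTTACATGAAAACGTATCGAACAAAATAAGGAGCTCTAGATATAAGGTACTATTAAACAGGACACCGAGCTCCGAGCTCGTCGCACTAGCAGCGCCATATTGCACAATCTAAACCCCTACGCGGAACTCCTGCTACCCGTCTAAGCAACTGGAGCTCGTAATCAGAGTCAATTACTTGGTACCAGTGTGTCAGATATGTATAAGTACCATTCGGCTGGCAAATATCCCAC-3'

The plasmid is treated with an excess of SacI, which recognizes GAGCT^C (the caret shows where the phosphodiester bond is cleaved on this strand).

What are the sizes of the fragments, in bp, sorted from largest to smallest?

108, 78, 51, 36, 7 bp

SacI sites (GAGCTC) start at positions 30, 81, 117, 124, 202.
SacI cuts after base 5 of each site (before the last base), so after positions 34, 85, 121, 128, 206.
Circular molecule, 5 cuts → 5 fragments:
  35–85 → 51 bp
  86–121 → 36 bp
  122–128 → 7 bp
  129–206 → 78 bp
  207–280 then 1–34 → 74 + 34 = 108 bp
Sorted largest to smallest: 108, 78, 51, 36, 7 bp.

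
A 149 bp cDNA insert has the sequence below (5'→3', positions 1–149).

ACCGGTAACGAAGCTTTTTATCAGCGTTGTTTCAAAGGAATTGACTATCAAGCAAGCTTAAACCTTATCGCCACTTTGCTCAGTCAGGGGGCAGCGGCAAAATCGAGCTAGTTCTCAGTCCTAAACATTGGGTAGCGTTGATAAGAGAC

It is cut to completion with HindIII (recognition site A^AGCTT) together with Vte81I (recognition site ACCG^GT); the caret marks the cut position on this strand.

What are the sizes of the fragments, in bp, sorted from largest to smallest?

95, 43, 7, 4 bp

HindIII sites (AAGCTT) start at positions 11, 54.
HindIII cuts after the first base of each site, so after positions 11, 54.
The Vte81I site (ACCGGT) starts at position 1.
Vte81I cuts after base 4 of each site, so after position 4.
Combined cut positions: 4, 11, 54.
Linear molecule, 3 cuts → 4 fragments:
  1–4 → 4 bp
  5–11 → 7 bp
  12–54 → 43 bp
  55–149 → 95 bp
Sorted largest to smallest: 95, 43, 7, 4 bp.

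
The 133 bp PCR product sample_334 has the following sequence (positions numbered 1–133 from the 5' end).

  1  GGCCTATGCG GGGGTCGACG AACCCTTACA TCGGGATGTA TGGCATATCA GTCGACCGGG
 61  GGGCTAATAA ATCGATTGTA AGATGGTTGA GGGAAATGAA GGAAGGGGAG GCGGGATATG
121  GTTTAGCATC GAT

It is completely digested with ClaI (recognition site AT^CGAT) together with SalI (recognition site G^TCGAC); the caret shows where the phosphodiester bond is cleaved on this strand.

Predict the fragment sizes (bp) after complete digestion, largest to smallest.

57, 37, 21, 14, 4 bp

ClaI sites (ATCGAT) start at positions 71, 128.
ClaI cuts after base 2 of each site, so after positions 72, 129.
SalI sites (GTCGAC) start at positions 14, 51.
SalI cuts after the first base of each site, so after positions 14, 51.
Combined cut positions: 14, 51, 72, 129.
Linear molecule, 4 cuts → 5 fragments:
  1–14 → 14 bp
  15–51 → 37 bp
  52–72 → 21 bp
  73–129 → 57 bp
  130–133 → 4 bp
Sorted largest to smallest: 57, 37, 21, 14, 4 bp.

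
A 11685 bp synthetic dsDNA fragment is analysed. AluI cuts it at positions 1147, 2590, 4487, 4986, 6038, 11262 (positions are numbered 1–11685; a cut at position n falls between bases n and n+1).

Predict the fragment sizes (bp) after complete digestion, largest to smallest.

5224, 1897, 1443, 1147, 1052, 499, 423 bp

Linear molecule, 6 cuts → 7 fragments:
  1147 − 0 = 1147 bp
  2590 − 1147 = 1443 bp
  4487 − 2590 = 1897 bp
  4986 − 4487 = 499 bp
  6038 − 4986 = 1052 bp
  11262 − 6038 = 5224 bp
  11685 − 11262 = 423 bp
Sorted largest to smallest: 5224, 1897, 1443, 1147, 1052, 499, 423 bp.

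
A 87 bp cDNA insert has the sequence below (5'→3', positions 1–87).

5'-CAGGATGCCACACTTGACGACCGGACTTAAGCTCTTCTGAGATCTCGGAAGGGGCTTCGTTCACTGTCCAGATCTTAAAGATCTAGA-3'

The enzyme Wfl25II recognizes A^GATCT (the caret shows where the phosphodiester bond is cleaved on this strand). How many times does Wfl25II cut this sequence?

3

AGATCT occurs starting at positions 40, 70, 79.
Wfl25II cuts at 3 sites.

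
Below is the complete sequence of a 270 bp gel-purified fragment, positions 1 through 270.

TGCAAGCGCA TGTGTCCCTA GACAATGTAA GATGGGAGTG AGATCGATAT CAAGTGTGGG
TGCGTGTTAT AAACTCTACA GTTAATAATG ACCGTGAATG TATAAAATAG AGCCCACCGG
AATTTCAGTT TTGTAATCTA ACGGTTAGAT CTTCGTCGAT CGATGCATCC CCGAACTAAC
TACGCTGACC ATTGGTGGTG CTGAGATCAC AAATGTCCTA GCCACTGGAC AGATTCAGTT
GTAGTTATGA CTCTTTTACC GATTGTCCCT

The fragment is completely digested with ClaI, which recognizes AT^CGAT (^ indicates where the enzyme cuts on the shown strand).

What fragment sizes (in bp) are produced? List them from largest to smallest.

116, 110, 44 bp

ClaI sites (ATCGAT) start at positions 43, 159.
ClaI cuts after base 2 of each site, so after positions 44, 160.
Linear molecule, 2 cuts → 3 fragments:
  1–44 → 44 bp
  45–160 → 116 bp
  161–270 → 110 bp
Sorted largest to smallest: 116, 110, 44 bp.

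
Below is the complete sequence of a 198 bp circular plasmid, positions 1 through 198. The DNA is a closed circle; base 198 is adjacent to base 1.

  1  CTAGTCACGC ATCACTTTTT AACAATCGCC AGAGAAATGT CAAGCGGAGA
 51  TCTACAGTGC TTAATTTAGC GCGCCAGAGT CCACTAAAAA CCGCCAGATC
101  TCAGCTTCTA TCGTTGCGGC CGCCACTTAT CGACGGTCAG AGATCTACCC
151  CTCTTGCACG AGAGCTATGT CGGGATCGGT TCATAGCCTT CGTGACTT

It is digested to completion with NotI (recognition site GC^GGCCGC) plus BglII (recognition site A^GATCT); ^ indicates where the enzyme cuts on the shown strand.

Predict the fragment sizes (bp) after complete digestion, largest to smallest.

The NotI site (GCGGCCGC) starts at position 116.
NotI cuts after base 2 of each site, so after position 117.
BglII sites (AGATCT) start at positions 48, 96, 141.
BglII cuts after the first base of each site, so after positions 48, 96, 141.
Combined cut positions: 48, 96, 117, 141.
Circular molecule, 4 cuts → 4 fragments:
  49–96 → 48 bp
  97–117 → 21 bp
  118–141 → 24 bp
  142–198 then 1–48 → 57 + 48 = 105 bp
Sorted largest to smallest: 105, 48, 24, 21 bp.

105, 48, 24, 21 bp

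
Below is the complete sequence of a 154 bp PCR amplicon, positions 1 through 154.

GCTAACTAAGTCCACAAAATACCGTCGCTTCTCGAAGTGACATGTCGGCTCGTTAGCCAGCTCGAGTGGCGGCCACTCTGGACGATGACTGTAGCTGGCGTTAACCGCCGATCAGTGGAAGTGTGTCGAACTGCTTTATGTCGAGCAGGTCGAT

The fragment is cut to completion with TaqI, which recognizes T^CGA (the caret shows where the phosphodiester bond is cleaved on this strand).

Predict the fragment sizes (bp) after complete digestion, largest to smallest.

TaqI sites (TCGA) start at positions 32, 62, 126, 141, 150.
TaqI cuts after the first base of each site, so after positions 32, 62, 126, 141, 150.
Linear molecule, 5 cuts → 6 fragments:
  1–32 → 32 bp
  33–62 → 30 bp
  63–126 → 64 bp
  127–141 → 15 bp
  142–150 → 9 bp
  151–154 → 4 bp
Sorted largest to smallest: 64, 32, 30, 15, 9, 4 bp.

64, 32, 30, 15, 9, 4 bp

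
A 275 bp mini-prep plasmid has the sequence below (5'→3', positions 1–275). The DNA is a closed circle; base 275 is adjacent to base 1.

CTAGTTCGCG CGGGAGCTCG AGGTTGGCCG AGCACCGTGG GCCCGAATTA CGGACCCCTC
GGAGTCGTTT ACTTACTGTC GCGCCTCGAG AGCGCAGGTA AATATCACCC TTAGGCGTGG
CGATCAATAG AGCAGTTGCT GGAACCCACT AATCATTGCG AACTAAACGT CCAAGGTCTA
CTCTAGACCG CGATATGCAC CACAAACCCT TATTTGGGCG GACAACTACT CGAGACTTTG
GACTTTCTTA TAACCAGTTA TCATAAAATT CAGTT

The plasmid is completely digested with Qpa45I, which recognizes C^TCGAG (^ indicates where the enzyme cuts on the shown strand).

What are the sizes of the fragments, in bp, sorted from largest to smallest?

Qpa45I sites (CTCGAG) start at positions 17, 85, 229.
Qpa45I cuts after the first base of each site, so after positions 17, 85, 229.
Circular molecule, 3 cuts → 3 fragments:
  18–85 → 68 bp
  86–229 → 144 bp
  230–275 then 1–17 → 46 + 17 = 63 bp
Sorted largest to smallest: 144, 68, 63 bp.

144, 68, 63 bp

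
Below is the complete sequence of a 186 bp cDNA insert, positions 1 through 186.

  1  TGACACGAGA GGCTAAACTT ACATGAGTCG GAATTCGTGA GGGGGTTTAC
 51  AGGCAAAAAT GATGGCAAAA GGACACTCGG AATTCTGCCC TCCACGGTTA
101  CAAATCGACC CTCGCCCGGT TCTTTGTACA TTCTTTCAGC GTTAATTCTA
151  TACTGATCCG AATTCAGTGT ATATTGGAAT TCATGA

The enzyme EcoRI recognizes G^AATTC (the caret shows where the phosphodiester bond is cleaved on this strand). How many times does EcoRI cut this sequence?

4

GAATTC occurs starting at positions 31, 80, 160, 177.
EcoRI cuts at 4 sites.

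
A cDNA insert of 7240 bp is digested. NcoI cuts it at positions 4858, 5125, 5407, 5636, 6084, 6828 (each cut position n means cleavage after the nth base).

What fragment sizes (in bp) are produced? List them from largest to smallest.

4858, 744, 448, 412, 282, 267, 229 bp

Linear molecule, 6 cuts → 7 fragments:
  4858 − 0 = 4858 bp
  5125 − 4858 = 267 bp
  5407 − 5125 = 282 bp
  5636 − 5407 = 229 bp
  6084 − 5636 = 448 bp
  6828 − 6084 = 744 bp
  7240 − 6828 = 412 bp
Sorted largest to smallest: 4858, 744, 448, 412, 282, 267, 229 bp.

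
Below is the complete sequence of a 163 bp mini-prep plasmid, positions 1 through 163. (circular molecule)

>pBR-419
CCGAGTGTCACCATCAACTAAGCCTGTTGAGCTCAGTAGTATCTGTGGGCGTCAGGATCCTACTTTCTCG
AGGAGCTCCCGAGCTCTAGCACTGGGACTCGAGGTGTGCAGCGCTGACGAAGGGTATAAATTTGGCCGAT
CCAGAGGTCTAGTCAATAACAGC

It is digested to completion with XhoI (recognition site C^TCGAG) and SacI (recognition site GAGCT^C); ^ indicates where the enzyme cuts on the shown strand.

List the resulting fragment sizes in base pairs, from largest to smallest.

XhoI sites (CTCGAG) start at positions 67, 98.
XhoI cuts after the first base of each site, so after positions 67, 98.
SacI sites (GAGCTC) start at positions 29, 73, 81.
SacI cuts after base 5 of each site (before the last base), so after positions 33, 77, 85.
Combined cut positions: 33, 67, 77, 85, 98.
Circular molecule, 5 cuts → 5 fragments:
  34–67 → 34 bp
  68–77 → 10 bp
  78–85 → 8 bp
  86–98 → 13 bp
  99–163 then 1–33 → 65 + 33 = 98 bp
Sorted largest to smallest: 98, 34, 13, 10, 8 bp.

98, 34, 13, 10, 8 bp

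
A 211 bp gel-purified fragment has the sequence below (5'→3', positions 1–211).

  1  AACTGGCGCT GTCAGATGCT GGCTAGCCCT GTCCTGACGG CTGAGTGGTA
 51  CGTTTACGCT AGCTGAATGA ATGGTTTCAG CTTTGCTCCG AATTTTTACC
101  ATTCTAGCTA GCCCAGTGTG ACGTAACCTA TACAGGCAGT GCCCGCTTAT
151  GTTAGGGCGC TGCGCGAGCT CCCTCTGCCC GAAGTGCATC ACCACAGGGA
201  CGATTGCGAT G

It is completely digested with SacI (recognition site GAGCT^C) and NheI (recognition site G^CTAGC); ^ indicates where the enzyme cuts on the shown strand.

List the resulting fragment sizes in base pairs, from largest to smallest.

63, 49, 41, 36, 22 bp

The SacI site (GAGCTC) starts at position 166.
SacI cuts after base 5 of each site (before the last base), so after position 170.
NheI sites (GCTAGC) start at positions 22, 58, 107.
NheI cuts after the first base of each site, so after positions 22, 58, 107.
Combined cut positions: 22, 58, 107, 170.
Linear molecule, 4 cuts → 5 fragments:
  1–22 → 22 bp
  23–58 → 36 bp
  59–107 → 49 bp
  108–170 → 63 bp
  171–211 → 41 bp
Sorted largest to smallest: 63, 49, 41, 36, 22 bp.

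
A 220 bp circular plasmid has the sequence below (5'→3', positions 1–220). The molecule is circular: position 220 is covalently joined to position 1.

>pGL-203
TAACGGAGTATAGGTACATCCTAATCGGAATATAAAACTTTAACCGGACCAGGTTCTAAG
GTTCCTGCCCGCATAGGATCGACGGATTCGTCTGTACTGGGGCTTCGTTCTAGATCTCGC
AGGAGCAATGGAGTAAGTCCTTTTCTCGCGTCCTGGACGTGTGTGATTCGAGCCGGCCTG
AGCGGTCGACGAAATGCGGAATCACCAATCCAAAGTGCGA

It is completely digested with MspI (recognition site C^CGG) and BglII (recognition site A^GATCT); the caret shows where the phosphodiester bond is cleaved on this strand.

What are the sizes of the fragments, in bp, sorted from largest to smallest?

91, 68, 61 bp

MspI sites (CCGG) start at positions 44, 173.
MspI cuts after the first base of each site, so after positions 44, 173.
The BglII site (AGATCT) starts at position 112.
BglII cuts after the first base of each site, so after position 112.
Combined cut positions: 44, 112, 173.
Circular molecule, 3 cuts → 3 fragments:
  45–112 → 68 bp
  113–173 → 61 bp
  174–220 then 1–44 → 47 + 44 = 91 bp
Sorted largest to smallest: 91, 68, 61 bp.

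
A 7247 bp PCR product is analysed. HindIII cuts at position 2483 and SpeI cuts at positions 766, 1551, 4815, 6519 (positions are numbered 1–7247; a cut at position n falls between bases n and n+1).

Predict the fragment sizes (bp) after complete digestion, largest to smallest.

2332, 1704, 932, 785, 766, 728 bp

Combined cut positions (sorted): 766, 1551, 2483, 4815, 6519.
Linear molecule, 5 cuts → 6 fragments:
  766 − 0 = 766 bp
  1551 − 766 = 785 bp
  2483 − 1551 = 932 bp
  4815 − 2483 = 2332 bp
  6519 − 4815 = 1704 bp
  7247 − 6519 = 728 bp
Sorted largest to smallest: 2332, 1704, 932, 785, 766, 728 bp.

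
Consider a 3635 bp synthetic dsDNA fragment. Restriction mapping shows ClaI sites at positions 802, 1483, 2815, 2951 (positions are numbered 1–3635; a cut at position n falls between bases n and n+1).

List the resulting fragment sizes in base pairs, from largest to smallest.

1332, 802, 684, 681, 136 bp

Linear molecule, 4 cuts → 5 fragments:
  802 − 0 = 802 bp
  1483 − 802 = 681 bp
  2815 − 1483 = 1332 bp
  2951 − 2815 = 136 bp
  3635 − 2951 = 684 bp
Sorted largest to smallest: 1332, 802, 684, 681, 136 bp.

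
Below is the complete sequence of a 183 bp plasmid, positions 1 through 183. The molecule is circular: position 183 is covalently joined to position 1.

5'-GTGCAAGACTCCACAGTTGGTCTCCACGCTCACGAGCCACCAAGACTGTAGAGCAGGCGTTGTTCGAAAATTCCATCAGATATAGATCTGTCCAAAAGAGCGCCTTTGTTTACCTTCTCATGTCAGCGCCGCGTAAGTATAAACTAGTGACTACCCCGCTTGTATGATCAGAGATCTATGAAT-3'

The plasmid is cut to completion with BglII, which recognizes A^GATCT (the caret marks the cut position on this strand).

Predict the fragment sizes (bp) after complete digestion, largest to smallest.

BglII sites (AGATCT) start at positions 84, 172.
BglII cuts after the first base of each site, so after positions 84, 172.
Circular molecule, 2 cuts → 2 fragments:
  85–172 → 88 bp
  173–183 then 1–84 → 11 + 84 = 95 bp
Sorted largest to smallest: 95, 88 bp.

95, 88 bp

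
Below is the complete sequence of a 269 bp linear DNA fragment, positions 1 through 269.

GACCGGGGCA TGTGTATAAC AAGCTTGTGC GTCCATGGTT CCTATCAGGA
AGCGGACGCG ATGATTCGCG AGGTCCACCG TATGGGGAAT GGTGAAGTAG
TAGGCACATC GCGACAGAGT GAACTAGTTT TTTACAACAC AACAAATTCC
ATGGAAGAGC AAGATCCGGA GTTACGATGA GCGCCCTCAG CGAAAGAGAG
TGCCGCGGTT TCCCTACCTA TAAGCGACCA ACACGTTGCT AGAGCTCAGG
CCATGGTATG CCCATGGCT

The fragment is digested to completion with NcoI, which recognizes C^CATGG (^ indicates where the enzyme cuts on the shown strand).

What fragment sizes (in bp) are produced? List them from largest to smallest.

116, 102, 33, 11, 7 bp

NcoI sites (CCATGG) start at positions 33, 149, 251, 262.
NcoI cuts after the first base of each site, so after positions 33, 149, 251, 262.
Linear molecule, 4 cuts → 5 fragments:
  1–33 → 33 bp
  34–149 → 116 bp
  150–251 → 102 bp
  252–262 → 11 bp
  263–269 → 7 bp
Sorted largest to smallest: 116, 102, 33, 11, 7 bp.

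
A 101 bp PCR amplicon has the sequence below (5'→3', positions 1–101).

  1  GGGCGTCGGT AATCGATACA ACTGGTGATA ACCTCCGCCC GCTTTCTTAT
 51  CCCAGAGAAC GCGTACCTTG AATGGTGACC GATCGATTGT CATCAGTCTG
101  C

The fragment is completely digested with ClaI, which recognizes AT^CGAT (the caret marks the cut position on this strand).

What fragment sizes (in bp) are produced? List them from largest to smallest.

ClaI sites (ATCGAT) start at positions 12, 82.
ClaI cuts after base 2 of each site, so after positions 13, 83.
Linear molecule, 2 cuts → 3 fragments:
  1–13 → 13 bp
  14–83 → 70 bp
  84–101 → 18 bp
Sorted largest to smallest: 70, 18, 13 bp.

70, 18, 13 bp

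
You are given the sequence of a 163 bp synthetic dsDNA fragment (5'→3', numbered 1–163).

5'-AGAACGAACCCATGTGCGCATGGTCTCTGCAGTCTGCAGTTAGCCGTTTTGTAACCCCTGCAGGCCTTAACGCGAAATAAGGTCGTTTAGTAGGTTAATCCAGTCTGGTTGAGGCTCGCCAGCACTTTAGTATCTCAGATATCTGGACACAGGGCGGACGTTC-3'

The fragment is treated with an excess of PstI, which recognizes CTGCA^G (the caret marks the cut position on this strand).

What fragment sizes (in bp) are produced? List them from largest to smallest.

PstI sites (CTGCAG) start at positions 27, 34, 58.
PstI cuts after base 5 of each site (before the last base), so after positions 31, 38, 62.
Linear molecule, 3 cuts → 4 fragments:
  1–31 → 31 bp
  32–38 → 7 bp
  39–62 → 24 bp
  63–163 → 101 bp
Sorted largest to smallest: 101, 31, 24, 7 bp.

101, 31, 24, 7 bp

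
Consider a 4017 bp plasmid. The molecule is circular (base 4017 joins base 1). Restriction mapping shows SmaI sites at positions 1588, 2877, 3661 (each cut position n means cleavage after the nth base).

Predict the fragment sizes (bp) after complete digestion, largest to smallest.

Circular molecule, 3 cuts → 3 fragments:
  2877 − 1588 = 1289 bp
  3661 − 2877 = 784 bp
  wrap: 4017 − 3661 + 1588 = 1944 bp
Sorted largest to smallest: 1944, 1289, 784 bp.

1944, 1289, 784 bp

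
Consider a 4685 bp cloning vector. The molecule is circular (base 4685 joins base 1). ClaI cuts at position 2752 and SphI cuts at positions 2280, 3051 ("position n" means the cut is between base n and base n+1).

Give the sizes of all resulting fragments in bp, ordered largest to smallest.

Combined cut positions (sorted): 2280, 2752, 3051.
Circular molecule, 3 cuts → 3 fragments:
  2752 − 2280 = 472 bp
  3051 − 2752 = 299 bp
  wrap: 4685 − 3051 + 2280 = 3914 bp
Sorted largest to smallest: 3914, 472, 299 bp.

3914, 472, 299 bp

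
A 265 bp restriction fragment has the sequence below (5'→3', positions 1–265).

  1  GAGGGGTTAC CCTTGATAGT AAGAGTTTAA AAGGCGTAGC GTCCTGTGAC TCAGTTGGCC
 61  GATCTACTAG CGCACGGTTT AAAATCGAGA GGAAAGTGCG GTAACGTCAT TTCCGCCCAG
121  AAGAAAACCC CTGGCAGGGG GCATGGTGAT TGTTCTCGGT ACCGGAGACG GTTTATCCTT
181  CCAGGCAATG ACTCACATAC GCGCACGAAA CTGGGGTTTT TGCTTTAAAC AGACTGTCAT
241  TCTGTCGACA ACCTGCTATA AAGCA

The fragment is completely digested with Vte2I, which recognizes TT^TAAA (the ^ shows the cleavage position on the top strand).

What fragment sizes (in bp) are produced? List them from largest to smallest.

Vte2I sites (TTTAAA) start at positions 26, 78, 224.
Vte2I cuts after base 2 of each site, so after positions 27, 79, 225.
Linear molecule, 3 cuts → 4 fragments:
  1–27 → 27 bp
  28–79 → 52 bp
  80–225 → 146 bp
  226–265 → 40 bp
Sorted largest to smallest: 146, 52, 40, 27 bp.

146, 52, 40, 27 bp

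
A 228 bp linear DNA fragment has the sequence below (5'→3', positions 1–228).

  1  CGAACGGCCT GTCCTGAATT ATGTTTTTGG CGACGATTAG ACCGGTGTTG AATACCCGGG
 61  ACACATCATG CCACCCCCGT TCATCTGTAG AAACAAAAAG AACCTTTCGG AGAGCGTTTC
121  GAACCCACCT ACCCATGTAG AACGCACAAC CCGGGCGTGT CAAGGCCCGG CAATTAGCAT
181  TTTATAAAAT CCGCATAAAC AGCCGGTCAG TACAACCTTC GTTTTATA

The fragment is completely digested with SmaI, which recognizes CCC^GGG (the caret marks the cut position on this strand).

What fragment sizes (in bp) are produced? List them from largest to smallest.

95, 76, 57 bp

SmaI sites (CCCGGG) start at positions 55, 150.
SmaI cuts after base 3 of each site, so after positions 57, 152.
Linear molecule, 2 cuts → 3 fragments:
  1–57 → 57 bp
  58–152 → 95 bp
  153–228 → 76 bp
Sorted largest to smallest: 95, 76, 57 bp.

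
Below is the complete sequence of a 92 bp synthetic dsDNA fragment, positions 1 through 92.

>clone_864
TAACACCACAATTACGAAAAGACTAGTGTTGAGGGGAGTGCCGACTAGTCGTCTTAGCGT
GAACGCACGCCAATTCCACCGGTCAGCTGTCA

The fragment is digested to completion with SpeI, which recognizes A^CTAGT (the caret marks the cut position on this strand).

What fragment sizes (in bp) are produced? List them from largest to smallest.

SpeI sites (ACTAGT) start at positions 22, 44.
SpeI cuts after the first base of each site, so after positions 22, 44.
Linear molecule, 2 cuts → 3 fragments:
  1–22 → 22 bp
  23–44 → 22 bp
  45–92 → 48 bp
Sorted largest to smallest: 48, 22, 22 bp.

48, 22, 22 bp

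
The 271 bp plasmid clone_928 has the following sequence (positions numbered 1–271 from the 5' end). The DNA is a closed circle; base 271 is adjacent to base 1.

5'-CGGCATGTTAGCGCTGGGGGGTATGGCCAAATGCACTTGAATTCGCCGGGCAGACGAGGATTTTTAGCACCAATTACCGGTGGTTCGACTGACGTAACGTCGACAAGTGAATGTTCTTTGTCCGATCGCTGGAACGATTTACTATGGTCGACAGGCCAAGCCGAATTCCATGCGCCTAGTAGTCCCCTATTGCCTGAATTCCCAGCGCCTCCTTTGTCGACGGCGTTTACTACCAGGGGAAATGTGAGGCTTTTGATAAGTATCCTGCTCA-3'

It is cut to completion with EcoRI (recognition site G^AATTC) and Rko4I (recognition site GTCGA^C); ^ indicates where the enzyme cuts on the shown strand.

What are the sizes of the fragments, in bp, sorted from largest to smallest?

90, 64, 48, 33, 24, 12 bp

EcoRI sites (GAATTC) start at positions 39, 163, 196.
EcoRI cuts after the first base of each site, so after positions 39, 163, 196.
Rko4I sites (GTCGAC) start at positions 99, 147, 216.
Rko4I cuts after base 5 of each site (before the last base), so after positions 103, 151, 220.
Combined cut positions: 39, 103, 151, 163, 196, 220.
Circular molecule, 6 cuts → 6 fragments:
  40–103 → 64 bp
  104–151 → 48 bp
  152–163 → 12 bp
  164–196 → 33 bp
  197–220 → 24 bp
  221–271 then 1–39 → 51 + 39 = 90 bp
Sorted largest to smallest: 90, 64, 48, 33, 24, 12 bp.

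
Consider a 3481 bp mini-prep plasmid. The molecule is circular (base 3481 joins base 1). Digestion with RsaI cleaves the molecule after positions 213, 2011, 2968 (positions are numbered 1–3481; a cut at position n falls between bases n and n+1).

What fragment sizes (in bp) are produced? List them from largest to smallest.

Circular molecule, 3 cuts → 3 fragments:
  2011 − 213 = 1798 bp
  2968 − 2011 = 957 bp
  wrap: 3481 − 2968 + 213 = 726 bp
Sorted largest to smallest: 1798, 957, 726 bp.

1798, 957, 726 bp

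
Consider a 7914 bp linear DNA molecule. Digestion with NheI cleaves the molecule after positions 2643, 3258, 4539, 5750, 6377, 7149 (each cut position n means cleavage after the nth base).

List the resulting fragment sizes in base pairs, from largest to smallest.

Linear molecule, 6 cuts → 7 fragments:
  2643 − 0 = 2643 bp
  3258 − 2643 = 615 bp
  4539 − 3258 = 1281 bp
  5750 − 4539 = 1211 bp
  6377 − 5750 = 627 bp
  7149 − 6377 = 772 bp
  7914 − 7149 = 765 bp
Sorted largest to smallest: 2643, 1281, 1211, 772, 765, 627, 615 bp.

2643, 1281, 1211, 772, 765, 627, 615 bp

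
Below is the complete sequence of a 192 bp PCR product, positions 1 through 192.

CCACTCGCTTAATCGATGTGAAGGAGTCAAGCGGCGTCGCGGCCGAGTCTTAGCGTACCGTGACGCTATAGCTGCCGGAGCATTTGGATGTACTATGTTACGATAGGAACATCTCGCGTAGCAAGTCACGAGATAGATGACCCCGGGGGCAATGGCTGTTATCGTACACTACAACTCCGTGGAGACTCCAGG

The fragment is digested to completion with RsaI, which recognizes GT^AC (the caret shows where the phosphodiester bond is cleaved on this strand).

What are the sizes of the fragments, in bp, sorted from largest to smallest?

RsaI sites (GTAC) start at positions 55, 90, 164.
RsaI cuts after base 2 of each site, so after positions 56, 91, 165.
Linear molecule, 3 cuts → 4 fragments:
  1–56 → 56 bp
  57–91 → 35 bp
  92–165 → 74 bp
  166–192 → 27 bp
Sorted largest to smallest: 74, 56, 35, 27 bp.

74, 56, 35, 27 bp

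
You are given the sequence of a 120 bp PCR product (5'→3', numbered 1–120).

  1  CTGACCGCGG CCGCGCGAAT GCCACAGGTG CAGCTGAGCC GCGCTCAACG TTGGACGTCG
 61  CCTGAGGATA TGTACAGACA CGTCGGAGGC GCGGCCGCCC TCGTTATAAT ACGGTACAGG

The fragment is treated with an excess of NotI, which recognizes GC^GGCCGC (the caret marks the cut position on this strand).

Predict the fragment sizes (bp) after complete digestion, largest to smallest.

84, 28, 8 bp

NotI sites (GCGGCCGC) start at positions 7, 91.
NotI cuts after base 2 of each site, so after positions 8, 92.
Linear molecule, 2 cuts → 3 fragments:
  1–8 → 8 bp
  9–92 → 84 bp
  93–120 → 28 bp
Sorted largest to smallest: 84, 28, 8 bp.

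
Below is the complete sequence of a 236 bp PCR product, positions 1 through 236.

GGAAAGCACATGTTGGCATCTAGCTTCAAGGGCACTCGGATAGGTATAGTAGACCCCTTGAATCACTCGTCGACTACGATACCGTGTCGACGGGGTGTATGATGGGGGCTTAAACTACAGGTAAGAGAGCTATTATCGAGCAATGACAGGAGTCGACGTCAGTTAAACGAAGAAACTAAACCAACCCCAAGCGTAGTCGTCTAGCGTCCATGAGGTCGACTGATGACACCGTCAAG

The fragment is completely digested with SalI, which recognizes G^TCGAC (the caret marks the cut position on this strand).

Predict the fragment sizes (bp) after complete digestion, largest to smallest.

69, 66, 63, 21, 17 bp

SalI sites (GTCGAC) start at positions 69, 86, 152, 215.
SalI cuts after the first base of each site, so after positions 69, 86, 152, 215.
Linear molecule, 4 cuts → 5 fragments:
  1–69 → 69 bp
  70–86 → 17 bp
  87–152 → 66 bp
  153–215 → 63 bp
  216–236 → 21 bp
Sorted largest to smallest: 69, 66, 63, 21, 17 bp.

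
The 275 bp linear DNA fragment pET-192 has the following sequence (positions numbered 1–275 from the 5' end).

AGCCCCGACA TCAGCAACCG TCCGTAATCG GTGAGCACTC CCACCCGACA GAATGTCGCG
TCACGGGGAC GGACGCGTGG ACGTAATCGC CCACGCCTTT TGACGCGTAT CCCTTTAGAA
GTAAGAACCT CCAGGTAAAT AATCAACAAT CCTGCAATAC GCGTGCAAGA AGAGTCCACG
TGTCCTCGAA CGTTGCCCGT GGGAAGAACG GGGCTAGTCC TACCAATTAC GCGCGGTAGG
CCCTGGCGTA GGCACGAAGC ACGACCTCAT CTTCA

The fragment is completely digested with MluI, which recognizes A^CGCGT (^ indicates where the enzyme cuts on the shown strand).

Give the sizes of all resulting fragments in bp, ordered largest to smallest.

116, 73, 56, 30 bp

MluI sites (ACGCGT) start at positions 73, 103, 159.
MluI cuts after the first base of each site, so after positions 73, 103, 159.
Linear molecule, 3 cuts → 4 fragments:
  1–73 → 73 bp
  74–103 → 30 bp
  104–159 → 56 bp
  160–275 → 116 bp
Sorted largest to smallest: 116, 73, 56, 30 bp.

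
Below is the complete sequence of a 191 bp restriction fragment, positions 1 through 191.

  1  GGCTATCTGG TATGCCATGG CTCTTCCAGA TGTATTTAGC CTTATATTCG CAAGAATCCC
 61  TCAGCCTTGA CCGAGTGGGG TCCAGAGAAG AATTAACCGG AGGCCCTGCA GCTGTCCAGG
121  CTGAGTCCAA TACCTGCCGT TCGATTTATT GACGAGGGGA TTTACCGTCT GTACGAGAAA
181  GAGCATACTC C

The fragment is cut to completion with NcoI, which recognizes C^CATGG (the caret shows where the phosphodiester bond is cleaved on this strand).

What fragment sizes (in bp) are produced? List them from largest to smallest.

176, 15 bp

The NcoI site (CCATGG) starts at position 15.
NcoI cuts after the first base of each site, so after position 15.
Linear molecule, 1 cut → 2 fragments:
  1–15 → 15 bp
  16–191 → 176 bp
Sorted largest to smallest: 176, 15 bp.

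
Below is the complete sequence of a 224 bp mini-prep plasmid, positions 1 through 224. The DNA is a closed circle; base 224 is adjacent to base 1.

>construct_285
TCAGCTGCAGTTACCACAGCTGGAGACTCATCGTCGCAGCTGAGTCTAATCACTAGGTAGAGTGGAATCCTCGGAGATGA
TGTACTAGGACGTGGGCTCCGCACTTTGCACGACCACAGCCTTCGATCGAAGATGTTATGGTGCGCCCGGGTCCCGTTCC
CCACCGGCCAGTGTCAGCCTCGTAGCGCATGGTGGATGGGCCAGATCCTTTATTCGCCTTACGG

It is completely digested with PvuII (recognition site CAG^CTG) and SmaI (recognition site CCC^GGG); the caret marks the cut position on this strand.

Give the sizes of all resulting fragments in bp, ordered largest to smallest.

PvuII sites (CAGCTG) start at positions 2, 17, 37.
PvuII cuts after base 3 of each site, so after positions 4, 19, 39.
The SmaI site (CCCGGG) starts at position 146.
SmaI cuts after base 3 of each site, so after position 148.
Combined cut positions: 4, 19, 39, 148.
Circular molecule, 4 cuts → 4 fragments:
  5–19 → 15 bp
  20–39 → 20 bp
  40–148 → 109 bp
  149–224 then 1–4 → 76 + 4 = 80 bp
Sorted largest to smallest: 109, 80, 20, 15 bp.

109, 80, 20, 15 bp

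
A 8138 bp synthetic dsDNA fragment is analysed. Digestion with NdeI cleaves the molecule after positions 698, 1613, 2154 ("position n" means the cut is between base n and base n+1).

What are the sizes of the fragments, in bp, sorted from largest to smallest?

Linear molecule, 3 cuts → 4 fragments:
  698 − 0 = 698 bp
  1613 − 698 = 915 bp
  2154 − 1613 = 541 bp
  8138 − 2154 = 5984 bp
Sorted largest to smallest: 5984, 915, 698, 541 bp.

5984, 915, 698, 541 bp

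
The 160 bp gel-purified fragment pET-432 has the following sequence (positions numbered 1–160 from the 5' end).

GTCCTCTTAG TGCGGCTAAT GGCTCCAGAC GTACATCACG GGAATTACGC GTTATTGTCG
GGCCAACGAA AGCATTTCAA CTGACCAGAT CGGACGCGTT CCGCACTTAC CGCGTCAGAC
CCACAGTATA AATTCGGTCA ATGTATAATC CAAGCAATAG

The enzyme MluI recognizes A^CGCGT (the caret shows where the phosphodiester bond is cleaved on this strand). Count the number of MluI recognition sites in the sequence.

ACGCGT occurs starting at positions 47, 94.
MluI cuts at 2 sites.

2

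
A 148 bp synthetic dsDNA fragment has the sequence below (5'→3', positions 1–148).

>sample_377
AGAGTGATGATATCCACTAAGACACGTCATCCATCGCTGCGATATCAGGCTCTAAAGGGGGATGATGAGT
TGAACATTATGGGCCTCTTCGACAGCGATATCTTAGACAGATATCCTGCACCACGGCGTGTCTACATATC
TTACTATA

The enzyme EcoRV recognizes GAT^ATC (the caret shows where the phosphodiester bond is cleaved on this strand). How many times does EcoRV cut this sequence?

4

GATATC occurs starting at positions 9, 41, 97, 110.
EcoRV cuts at 4 sites.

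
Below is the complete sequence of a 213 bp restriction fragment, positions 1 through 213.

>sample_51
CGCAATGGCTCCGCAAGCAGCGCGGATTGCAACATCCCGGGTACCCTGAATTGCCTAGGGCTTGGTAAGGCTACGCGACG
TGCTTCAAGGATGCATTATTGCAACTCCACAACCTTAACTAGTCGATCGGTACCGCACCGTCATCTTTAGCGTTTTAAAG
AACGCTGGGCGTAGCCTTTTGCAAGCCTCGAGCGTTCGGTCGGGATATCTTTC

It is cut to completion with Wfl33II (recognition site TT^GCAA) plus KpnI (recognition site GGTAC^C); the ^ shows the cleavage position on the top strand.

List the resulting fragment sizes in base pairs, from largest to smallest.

56, 47, 33, 33, 28, 16 bp

Wfl33II sites (TTGCAA) start at positions 27, 99, 179.
Wfl33II cuts after base 2 of each site, so after positions 28, 100, 180.
KpnI sites (GGTACC) start at positions 40, 129.
KpnI cuts after base 5 of each site (before the last base), so after positions 44, 133.
Combined cut positions: 28, 44, 100, 133, 180.
Linear molecule, 5 cuts → 6 fragments:
  1–28 → 28 bp
  29–44 → 16 bp
  45–100 → 56 bp
  101–133 → 33 bp
  134–180 → 47 bp
  181–213 → 33 bp
Sorted largest to smallest: 56, 47, 33, 33, 28, 16 bp.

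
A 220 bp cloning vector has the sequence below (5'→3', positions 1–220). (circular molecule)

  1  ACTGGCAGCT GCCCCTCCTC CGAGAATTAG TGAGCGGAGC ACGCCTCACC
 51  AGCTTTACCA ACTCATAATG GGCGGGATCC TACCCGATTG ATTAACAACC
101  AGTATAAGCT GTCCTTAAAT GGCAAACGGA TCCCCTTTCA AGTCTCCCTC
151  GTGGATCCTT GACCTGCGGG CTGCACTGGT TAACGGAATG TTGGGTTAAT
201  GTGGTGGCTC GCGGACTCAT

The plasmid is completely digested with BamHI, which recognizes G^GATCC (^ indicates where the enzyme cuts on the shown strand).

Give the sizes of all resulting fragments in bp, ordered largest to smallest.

142, 53, 25 bp

BamHI sites (GGATCC) start at positions 75, 128, 153.
BamHI cuts after the first base of each site, so after positions 75, 128, 153.
Circular molecule, 3 cuts → 3 fragments:
  76–128 → 53 bp
  129–153 → 25 bp
  154–220 then 1–75 → 67 + 75 = 142 bp
Sorted largest to smallest: 142, 53, 25 bp.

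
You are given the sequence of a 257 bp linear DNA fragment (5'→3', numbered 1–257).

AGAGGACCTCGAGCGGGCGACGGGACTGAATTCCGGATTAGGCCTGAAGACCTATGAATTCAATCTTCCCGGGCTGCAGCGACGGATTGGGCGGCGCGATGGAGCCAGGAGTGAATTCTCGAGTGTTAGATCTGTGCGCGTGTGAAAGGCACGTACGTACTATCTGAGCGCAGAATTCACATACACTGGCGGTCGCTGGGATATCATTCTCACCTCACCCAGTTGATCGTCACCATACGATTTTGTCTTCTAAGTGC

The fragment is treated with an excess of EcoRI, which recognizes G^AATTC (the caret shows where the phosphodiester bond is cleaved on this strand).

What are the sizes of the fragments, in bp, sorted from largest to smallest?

EcoRI sites (GAATTC) start at positions 28, 56, 113, 173.
EcoRI cuts after the first base of each site, so after positions 28, 56, 113, 173.
Linear molecule, 4 cuts → 5 fragments:
  1–28 → 28 bp
  29–56 → 28 bp
  57–113 → 57 bp
  114–173 → 60 bp
  174–257 → 84 bp
Sorted largest to smallest: 84, 60, 57, 28, 28 bp.

84, 60, 57, 28, 28 bp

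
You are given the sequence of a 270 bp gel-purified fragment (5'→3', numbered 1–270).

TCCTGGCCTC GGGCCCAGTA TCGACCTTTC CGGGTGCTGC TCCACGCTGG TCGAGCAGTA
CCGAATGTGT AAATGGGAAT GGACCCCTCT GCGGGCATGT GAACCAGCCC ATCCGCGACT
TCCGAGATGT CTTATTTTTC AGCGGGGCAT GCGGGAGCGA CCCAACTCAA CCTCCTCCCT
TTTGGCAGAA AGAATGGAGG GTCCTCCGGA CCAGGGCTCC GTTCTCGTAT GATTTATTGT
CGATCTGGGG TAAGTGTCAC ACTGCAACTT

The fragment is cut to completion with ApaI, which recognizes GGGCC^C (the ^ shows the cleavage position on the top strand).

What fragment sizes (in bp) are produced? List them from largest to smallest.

255, 15 bp

The ApaI site (GGGCCC) starts at position 11.
ApaI cuts after base 5 of each site (before the last base), so after position 15.
Linear molecule, 1 cut → 2 fragments:
  1–15 → 15 bp
  16–270 → 255 bp
Sorted largest to smallest: 255, 15 bp.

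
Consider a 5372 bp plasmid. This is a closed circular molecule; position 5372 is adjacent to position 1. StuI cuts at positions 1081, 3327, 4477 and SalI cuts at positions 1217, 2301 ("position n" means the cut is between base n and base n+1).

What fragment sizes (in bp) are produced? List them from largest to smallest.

1976, 1150, 1084, 1026, 136 bp

Combined cut positions (sorted): 1081, 1217, 2301, 3327, 4477.
Circular molecule, 5 cuts → 5 fragments:
  1217 − 1081 = 136 bp
  2301 − 1217 = 1084 bp
  3327 − 2301 = 1026 bp
  4477 − 3327 = 1150 bp
  wrap: 5372 − 4477 + 1081 = 1976 bp
Sorted largest to smallest: 1976, 1150, 1084, 1026, 136 bp.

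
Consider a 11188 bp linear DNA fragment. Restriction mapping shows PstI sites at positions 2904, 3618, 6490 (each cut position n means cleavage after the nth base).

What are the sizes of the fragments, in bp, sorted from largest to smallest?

Linear molecule, 3 cuts → 4 fragments:
  2904 − 0 = 2904 bp
  3618 − 2904 = 714 bp
  6490 − 3618 = 2872 bp
  11188 − 6490 = 4698 bp
Sorted largest to smallest: 4698, 2904, 2872, 714 bp.

4698, 2904, 2872, 714 bp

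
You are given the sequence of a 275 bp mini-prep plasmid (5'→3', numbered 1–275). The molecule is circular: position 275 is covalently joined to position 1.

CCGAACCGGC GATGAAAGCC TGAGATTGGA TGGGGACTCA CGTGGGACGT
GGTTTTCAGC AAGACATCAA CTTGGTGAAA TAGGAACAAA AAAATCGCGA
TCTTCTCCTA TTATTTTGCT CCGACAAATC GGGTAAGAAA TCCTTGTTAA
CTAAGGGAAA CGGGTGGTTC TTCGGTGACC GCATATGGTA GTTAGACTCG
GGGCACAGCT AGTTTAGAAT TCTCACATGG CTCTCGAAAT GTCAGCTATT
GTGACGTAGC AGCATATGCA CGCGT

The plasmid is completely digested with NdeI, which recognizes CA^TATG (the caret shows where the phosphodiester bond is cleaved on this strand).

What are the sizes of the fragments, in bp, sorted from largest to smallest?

194, 81 bp

NdeI sites (CATATG) start at positions 182, 263.
NdeI cuts after base 2 of each site, so after positions 183, 264.
Circular molecule, 2 cuts → 2 fragments:
  184–264 → 81 bp
  265–275 then 1–183 → 11 + 183 = 194 bp
Sorted largest to smallest: 194, 81 bp.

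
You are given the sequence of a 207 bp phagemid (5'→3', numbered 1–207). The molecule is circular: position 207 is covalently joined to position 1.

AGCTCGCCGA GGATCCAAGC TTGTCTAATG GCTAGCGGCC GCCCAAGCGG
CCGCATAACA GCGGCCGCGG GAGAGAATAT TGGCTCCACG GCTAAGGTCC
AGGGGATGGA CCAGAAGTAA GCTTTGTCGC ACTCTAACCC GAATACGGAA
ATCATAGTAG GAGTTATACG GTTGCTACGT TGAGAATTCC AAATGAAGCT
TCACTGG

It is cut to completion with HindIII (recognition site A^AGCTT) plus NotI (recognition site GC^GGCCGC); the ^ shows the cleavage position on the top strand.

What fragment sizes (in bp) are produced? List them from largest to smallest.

77, 57, 28, 19, 14, 12 bp

HindIII sites (AAGCTT) start at positions 17, 119, 196.
HindIII cuts after the first base of each site, so after positions 17, 119, 196.
NotI sites (GCGGCCGC) start at positions 35, 47, 61.
NotI cuts after base 2 of each site, so after positions 36, 48, 62.
Combined cut positions: 17, 36, 48, 62, 119, 196.
Circular molecule, 6 cuts → 6 fragments:
  18–36 → 19 bp
  37–48 → 12 bp
  49–62 → 14 bp
  63–119 → 57 bp
  120–196 → 77 bp
  197–207 then 1–17 → 11 + 17 = 28 bp
Sorted largest to smallest: 77, 57, 28, 19, 14, 12 bp.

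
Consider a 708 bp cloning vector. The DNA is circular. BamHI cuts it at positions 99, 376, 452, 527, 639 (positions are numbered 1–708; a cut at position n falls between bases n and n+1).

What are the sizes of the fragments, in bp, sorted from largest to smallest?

277, 168, 112, 76, 75 bp

Circular molecule, 5 cuts → 5 fragments:
  376 − 99 = 277 bp
  452 − 376 = 76 bp
  527 − 452 = 75 bp
  639 − 527 = 112 bp
  wrap: 708 − 639 + 99 = 168 bp
Sorted largest to smallest: 277, 168, 112, 76, 75 bp.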